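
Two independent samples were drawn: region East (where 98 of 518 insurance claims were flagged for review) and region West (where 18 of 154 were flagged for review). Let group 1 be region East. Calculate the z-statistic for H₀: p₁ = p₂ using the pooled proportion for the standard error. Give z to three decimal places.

p̂₁ = 98/518 = 0.18919, p̂₂ = 18/154 = 0.11688.
Pooled p̂ = (98+18)/(518+154) = 116/672 = 0.17262.
SE = √[p̂(1−p̂)(1/n₁+1/n₂)] = √[0.17262·0.82738·(1/518+1/154)] ≈ 0.034686.
z = (p̂₁ − p̂₂)/SE = (0.18919 − 0.11688)/0.034686 = 0.07231/0.034686 = 2.085.

z = 2.085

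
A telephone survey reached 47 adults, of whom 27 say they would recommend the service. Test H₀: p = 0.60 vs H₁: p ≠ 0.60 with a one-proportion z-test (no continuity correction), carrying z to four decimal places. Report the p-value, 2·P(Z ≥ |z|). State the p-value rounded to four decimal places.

With x = 27 successes in n = 47, p̂ = 0.57447.
SE₀ = √(0.60·0.40/47) = 0.071459.
Test statistic (full precision, shown to 4 dp): z = (27/47 − 0.60)/SE₀ ≈ -0.3573.
p-value = 2·P(Z ≥ |z|) with z = -0.3573 → 0.7209.

p-value = 0.7209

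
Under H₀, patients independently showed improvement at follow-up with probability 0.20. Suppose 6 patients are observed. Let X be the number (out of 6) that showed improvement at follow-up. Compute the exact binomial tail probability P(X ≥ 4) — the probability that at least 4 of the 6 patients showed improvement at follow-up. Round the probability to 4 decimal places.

X is binomial with n = 6 and p = 0.20.
P(X ≥ 4) = C(6,4)·0.20^4·0.80^2 + C(6,5)·0.20^5·0.80^1 + C(6,6)·0.20^6·0.80^0.
= 0.015360 + 0.001536 + 0.000064 = 0.0170.

P = 0.0170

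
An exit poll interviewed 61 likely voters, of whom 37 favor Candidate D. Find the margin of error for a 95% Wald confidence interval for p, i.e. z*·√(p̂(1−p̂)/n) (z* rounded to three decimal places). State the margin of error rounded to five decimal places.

With x = 37 successes in n = 61, p̂ = 0.60656.
Standard error of p̂: √(0.238646/61) = √0.003912222 = 0.062548.
The 95% critical value is z* = 1.960.
Margin of error = z*·SE = 1.960 × 0.062548 = 0.12259.

ME = 0.12259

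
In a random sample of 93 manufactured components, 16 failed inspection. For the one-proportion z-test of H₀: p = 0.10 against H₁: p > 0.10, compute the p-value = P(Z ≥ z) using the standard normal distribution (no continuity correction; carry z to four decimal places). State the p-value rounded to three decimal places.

The sample proportion is 16/93 = 0.17204.
SE₀ = √(0.10·0.90/93) = 0.031109.
z = (p̂ − p₀)/SE = (16/93 − 0.10)/0.031109 ≈ 2.3159.
p-value = P(Z ≥ z) with z = 2.3159 → 0.010.

p-value = 0.010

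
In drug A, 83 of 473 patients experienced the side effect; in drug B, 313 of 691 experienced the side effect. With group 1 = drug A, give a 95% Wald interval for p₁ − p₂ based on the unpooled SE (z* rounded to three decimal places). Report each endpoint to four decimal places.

p̂₁ = 83/473 = 0.17548, p̂₂ = 313/691 = 0.45297; p̂₁ − p̂₂ = -0.27749.
Unpooled SE = √(p̂₁(1−p̂₁)/n₁ + p̂₂(1−p̂₂)/n₂) = √(0.000305886 + 0.000358593) = 0.025777.
z* = 1.960 at the 95% level. Margin = 1.960·0.025777 = 0.05052.
CI: -0.27749 ± 0.05052 = (-0.3280, -0.2270).

(-0.3280, -0.2270)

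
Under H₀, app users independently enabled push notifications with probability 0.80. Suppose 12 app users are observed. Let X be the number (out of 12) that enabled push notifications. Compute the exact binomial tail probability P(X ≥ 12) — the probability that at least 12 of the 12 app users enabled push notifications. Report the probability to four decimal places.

P = 0.0687

X ~ Binomial(n=12, p=0.80).
P(X ≥ 12) = C(12,12)·0.80^12·0.20^0.
= 0.068719 = 0.0687.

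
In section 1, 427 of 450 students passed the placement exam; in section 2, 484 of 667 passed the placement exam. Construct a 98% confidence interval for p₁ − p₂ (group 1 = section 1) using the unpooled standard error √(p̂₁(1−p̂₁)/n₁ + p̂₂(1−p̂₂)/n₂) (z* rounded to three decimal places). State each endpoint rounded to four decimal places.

(0.1764, 0.2701)

p̂₁ = 427/450 = 0.94889, p̂₂ = 484/667 = 0.72564; p̂₁ − p̂₂ = 0.22325.
Unpooled SE = √(p̂₁(1−p̂₁)/n₁ + p̂₂(1−p̂₂)/n₂) = √(0.000107775 + 0.000298483) = 0.020156.
For 98% confidence, z* = 2.326. Margin = 2.326·0.020156 = 0.04688.
So the interval runs from 0.1764 to 0.2701.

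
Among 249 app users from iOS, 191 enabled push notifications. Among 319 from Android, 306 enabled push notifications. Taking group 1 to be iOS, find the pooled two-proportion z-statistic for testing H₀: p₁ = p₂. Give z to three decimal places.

z = -6.872

Sample proportions: p̂₁ = 191/249 = 0.76707 and p̂₂ = 306/319 = 0.95925.
Pooling: p̂ = 497/568 = 0.87500.
SE = √[p̂(1−p̂)(1/n₁+1/n₂)] = √[0.87500·0.12500·(1/249+1/319)] ≈ 0.027967.
z = (p̂₁ − p̂₂)/SE = (0.76707 − 0.95925)/0.027967 = -0.19218/0.027967 = -6.872.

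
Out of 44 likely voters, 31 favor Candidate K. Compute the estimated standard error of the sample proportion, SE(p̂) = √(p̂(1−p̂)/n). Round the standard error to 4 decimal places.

With x = 31 successes in n = 44, p̂ = 0.70455.
p̂(1−p̂) = 0.208159.
SE = √(0.208159/44) = √0.004730886 = 0.0688.

SE = 0.0688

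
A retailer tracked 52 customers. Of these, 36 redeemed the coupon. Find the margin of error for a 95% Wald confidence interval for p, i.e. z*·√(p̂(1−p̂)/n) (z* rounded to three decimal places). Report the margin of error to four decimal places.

With x = 36 successes in n = 52, p̂ = 0.69231.
SE(p̂) = √(0.69231·0.30769/52) = 0.064004.
For 95% confidence, z* = 1.960.
So ME = 0.1254.

ME = 0.1254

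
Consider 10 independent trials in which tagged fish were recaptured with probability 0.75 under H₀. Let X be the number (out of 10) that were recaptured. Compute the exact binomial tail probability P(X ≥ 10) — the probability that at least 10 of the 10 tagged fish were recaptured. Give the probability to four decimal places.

P = 0.0563

X ~ Binomial(n=10, p=0.75).
P(X ≥ 10) = C(10,10)·0.75^10·0.25^0.
= 0.056314 = 0.0563.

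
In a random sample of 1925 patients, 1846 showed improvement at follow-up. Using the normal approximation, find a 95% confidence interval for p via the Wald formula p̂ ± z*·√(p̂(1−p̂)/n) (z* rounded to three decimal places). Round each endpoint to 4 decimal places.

(0.9501, 0.9678)

p̂ = 1846/1925 = 0.95896.
SE(p̂) = √(0.95896·0.04104/1925) = 0.004522.
For 95% confidence, z* = 1.960.
Margin of error: 1.960 × 0.004522 = 0.00886.
So the interval runs from 0.9501 to 0.9678.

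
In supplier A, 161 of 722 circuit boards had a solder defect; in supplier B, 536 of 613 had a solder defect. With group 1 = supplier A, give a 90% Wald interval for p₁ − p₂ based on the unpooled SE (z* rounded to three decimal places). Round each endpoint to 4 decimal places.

(-0.6851, -0.6177)

p̂₁ = 161/722 = 0.22299, p̂₂ = 536/613 = 0.87439; p̂₁ − p̂₂ = -0.65140.
SE = √(0.000239981 + 0.000179174) = √0.000419155 = 0.020473.
The 90% critical value is z* = 1.645. Margin = 1.645·0.020473 = 0.03368.
So the interval runs from -0.6851 to -0.6177.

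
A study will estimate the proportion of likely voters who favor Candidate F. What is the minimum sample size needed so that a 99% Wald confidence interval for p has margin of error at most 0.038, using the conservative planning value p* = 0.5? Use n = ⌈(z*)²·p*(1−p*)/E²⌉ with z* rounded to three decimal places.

The 99% critical value is z* = 2.576.
p*(1−p*) = 0.2500.
(z*)²·p*(1−p*)/E² = 6.635776·0.2500/0.001444 = 1148.853.
Rounding up, n = 1149.

n = 1149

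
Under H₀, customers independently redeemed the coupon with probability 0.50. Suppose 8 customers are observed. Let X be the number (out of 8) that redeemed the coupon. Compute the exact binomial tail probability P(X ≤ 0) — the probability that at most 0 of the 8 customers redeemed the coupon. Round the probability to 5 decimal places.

P = 0.00391

X is binomial with n = 8 and p = 0.50.
P(X ≤ 0) = C(8,0)·0.50^0·0.50^8.
= 0.003906 = 0.00391.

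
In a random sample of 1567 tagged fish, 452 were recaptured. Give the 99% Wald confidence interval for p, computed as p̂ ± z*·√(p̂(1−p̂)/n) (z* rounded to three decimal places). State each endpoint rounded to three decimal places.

(0.259, 0.318)

With x = 452 successes in n = 1567, p̂ = 0.28845.
SE(p̂) = √(0.28845·0.71155/1567) = 0.011445.
The 99% critical value is z* = 2.576.
Margin of error: 2.576 × 0.011445 = 0.02948.
CI: 0.28845 ± 0.02948 = (0.259, 0.318).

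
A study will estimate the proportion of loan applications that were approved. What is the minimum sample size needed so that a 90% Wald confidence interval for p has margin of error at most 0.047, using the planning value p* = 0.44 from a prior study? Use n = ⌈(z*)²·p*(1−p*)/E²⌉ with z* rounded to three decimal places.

z* = 1.645 at the 90% level.
p*(1−p*) = 0.44·0.56 = 0.2464.
Required n before rounding: 2.706025 × 0.2464 / 0.047² = 301.840.
Rounding up, n = 302.

n = 302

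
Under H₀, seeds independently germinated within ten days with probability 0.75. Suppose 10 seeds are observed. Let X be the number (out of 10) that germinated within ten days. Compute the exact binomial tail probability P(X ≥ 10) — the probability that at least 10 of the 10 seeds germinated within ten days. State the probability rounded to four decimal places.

X ~ Binomial(n=10, p=0.75).
P(X ≥ 10) = C(10,10)·0.75^10·0.25^0.
= 0.056314 = 0.0563.

P = 0.0563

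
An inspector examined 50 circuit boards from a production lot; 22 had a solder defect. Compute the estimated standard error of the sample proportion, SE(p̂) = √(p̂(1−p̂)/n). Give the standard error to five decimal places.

p̂ = 22/50 = 0.44000.
p̂(1−p̂) = 0.44000·0.56000 = 0.246400.
SE = √(0.246400/50) = 0.07020.

SE = 0.07020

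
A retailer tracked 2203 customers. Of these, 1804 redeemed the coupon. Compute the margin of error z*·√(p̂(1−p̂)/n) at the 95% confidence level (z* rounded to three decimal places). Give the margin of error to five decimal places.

ME = 0.01608

The sample proportion is 1804/2203 = 0.81888.
Standard error of p̂: √(0.148313/2203) = √0.000067323 = 0.008205.
The 95% critical value is z* = 1.960.
ME = 1.960·0.008205 = 0.01608.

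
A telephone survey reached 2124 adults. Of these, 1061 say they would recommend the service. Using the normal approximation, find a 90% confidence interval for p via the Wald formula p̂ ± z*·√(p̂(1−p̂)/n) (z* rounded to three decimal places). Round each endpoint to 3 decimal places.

(0.482, 0.517)

With x = 1061 successes in n = 2124, p̂ = 0.49953.
Standard error of p̂: √(0.250000/2124) = √0.000117702 = 0.010849.
z* = 1.645 at the 90% level.
Margin = 1.645·0.010849 = 0.01785.
So the interval runs from 0.482 to 0.517.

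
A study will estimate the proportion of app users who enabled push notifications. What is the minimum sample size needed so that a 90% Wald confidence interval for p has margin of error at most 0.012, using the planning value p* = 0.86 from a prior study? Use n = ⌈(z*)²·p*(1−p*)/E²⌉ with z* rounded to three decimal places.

n = 2263

The 90% critical value is z* = 1.645.
p*(1−p*) = 0.1204.
(z*)²·p*(1−p*)/E² = 2.706025·0.1204/0.000144 = 2262.538.
Rounding up, n = 2263.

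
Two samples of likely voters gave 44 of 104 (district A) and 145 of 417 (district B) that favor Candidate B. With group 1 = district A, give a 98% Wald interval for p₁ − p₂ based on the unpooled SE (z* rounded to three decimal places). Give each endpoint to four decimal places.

(-0.0497, 0.2004)

p̂₁ = 44/104 = 0.42308, p̂₂ = 145/417 = 0.34772; p̂₁ − p̂₂ = 0.07536.
Unpooled SE = √(p̂₁(1−p̂₁)/n₁ + p̂₂(1−p̂₂)/n₂) = √(0.002346950 + 0.000543912) = 0.053767.
z* = 2.326 at the 98% level. Margin = 2.326·0.053767 = 0.12506.
CI: 0.07536 ± 0.12506 = (-0.0497, 0.2004).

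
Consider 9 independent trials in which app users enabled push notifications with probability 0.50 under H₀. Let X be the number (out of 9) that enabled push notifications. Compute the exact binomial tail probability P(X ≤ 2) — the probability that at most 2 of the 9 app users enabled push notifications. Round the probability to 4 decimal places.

P = 0.0898

X is binomial with n = 9 and p = 0.50.
P(X ≤ 2) = C(9,0)·0.50^0·0.50^9 + C(9,1)·0.50^1·0.50^8 + C(9,2)·0.50^2·0.50^7.
= 0.001953 + 0.017578 + 0.070312 = 0.0898.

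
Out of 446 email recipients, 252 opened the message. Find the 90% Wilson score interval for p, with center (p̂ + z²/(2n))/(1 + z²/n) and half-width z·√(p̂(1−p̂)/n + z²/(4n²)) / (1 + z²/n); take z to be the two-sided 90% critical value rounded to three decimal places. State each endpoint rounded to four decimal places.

Here p̂ = 252/446 = 0.56502 and z = 1.645 (z² = 2.706025).
Denominator 1 + z²/n = 1 + 2.706025/446 = 1.006067.
Center = (0.56502 + 0.003034)/1.006067 = 0.56463.
Radicand: p̂(1−p̂)/n + z²/(4n²) = 0.000551058 + 0.000003401 = 0.000554459.
Half-width = 1.645·√0.000554459/1.006067 = 0.03850.
So the interval runs from 0.5261 to 0.6031.

(0.5261, 0.6031)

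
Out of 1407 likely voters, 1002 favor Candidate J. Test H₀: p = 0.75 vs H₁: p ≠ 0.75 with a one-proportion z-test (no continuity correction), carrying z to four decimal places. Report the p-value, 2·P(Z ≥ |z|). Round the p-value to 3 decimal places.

p̂ = 1002/1407 = 0.71215.
Null standard error: √(0.75·0.25/1407) = √0.000133262 = 0.011544.
Test statistic (full precision, shown to 4 dp): z = (1002/1407 − 0.75)/SE₀ ≈ -3.2785.
From the standard normal, 2·P(Z ≥ |z|) = 0.001.

p-value = 0.001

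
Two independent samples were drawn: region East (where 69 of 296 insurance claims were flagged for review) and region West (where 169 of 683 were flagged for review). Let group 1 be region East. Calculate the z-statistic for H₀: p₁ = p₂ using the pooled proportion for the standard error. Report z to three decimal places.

z = -0.480

p̂₁ = 69/296 = 0.23311, p̂₂ = 169/683 = 0.24744.
Pooled p̂ = (69+169)/(296+683) = 238/979 = 0.24311.
SE = √[p̂(1−p̂)(1/n₁+1/n₂)] = √[0.24311·0.75689·(1/296+1/683)] ≈ 0.029850.
z = (p̂₁ − p̂₂)/SE = (0.23311 − 0.24744)/0.029850 = -0.01433/0.029850 = -0.480.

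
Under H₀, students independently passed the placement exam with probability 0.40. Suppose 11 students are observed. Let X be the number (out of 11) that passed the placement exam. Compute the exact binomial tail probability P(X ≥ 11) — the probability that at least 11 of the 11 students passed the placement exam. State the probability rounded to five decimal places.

P = 0.00004

X is binomial with n = 11 and p = 0.40.
P(X ≥ 11) = C(11,11)·0.40^11·0.60^0.
= 0.000042 = 0.00004.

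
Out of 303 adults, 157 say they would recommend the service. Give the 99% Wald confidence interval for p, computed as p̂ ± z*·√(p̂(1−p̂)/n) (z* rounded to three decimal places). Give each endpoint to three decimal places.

Sample proportion p̂ = 157/303 = 0.51815.
Standard error of p̂: √(0.249671/303) = √0.000823995 = 0.028705.
For 99% confidence, z* = 2.576.
Margin = 2.576·0.028705 = 0.07394.
So the interval runs from 0.444 to 0.592.

(0.444, 0.592)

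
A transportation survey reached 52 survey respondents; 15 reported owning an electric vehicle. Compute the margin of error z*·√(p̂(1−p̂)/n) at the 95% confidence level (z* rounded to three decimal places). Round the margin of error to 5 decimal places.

ME = 0.12314

The sample proportion is 15/52 = 0.28846.
SE = √(p̂(1−p̂)/n) = √(0.205251/52) = 0.062826.
For 95% confidence, z* = 1.960.
So ME = 0.12314.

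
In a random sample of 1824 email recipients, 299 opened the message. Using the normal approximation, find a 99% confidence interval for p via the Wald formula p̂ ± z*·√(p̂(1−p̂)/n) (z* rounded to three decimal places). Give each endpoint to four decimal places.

(0.1416, 0.1863)

The sample proportion is 299/1824 = 0.16393.
Standard error of p̂: √(0.137054/1824) = √0.000075139 = 0.008668.
For 99% confidence, z* = 2.576.
Margin of error: 2.576 × 0.008668 = 0.02233.
Interval: 0.16393 ± 0.02233 → (0.1416, 0.1863).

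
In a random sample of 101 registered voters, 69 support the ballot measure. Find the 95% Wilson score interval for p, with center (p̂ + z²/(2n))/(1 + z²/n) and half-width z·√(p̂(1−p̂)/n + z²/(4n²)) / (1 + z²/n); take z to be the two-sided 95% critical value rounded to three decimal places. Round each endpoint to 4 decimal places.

Here p̂ = 69/101 = 0.68317 and z = 1.960 (z² = 3.841600).
Denominator 1 + z²/n = 1 + 3.841600/101 = 1.038036.
Adjusted center: (0.68317 + z²/(2n))/1.038036 = 0.67646.
Radicand: p̂(1−p̂)/n + z²/(4n²) = 0.002143063 + 0.000094148 = 0.002237211.
Half-width = z·√(radicand)/denom = 1.960·0.047299/1.038036 = 0.08931.
Interval: 0.67646 ± 0.08931 → (0.5871, 0.7658).

(0.5871, 0.7658)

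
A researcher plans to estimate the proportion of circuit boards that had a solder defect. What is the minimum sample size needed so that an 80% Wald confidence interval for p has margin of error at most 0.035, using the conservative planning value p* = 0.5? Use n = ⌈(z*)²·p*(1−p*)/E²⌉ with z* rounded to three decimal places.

n = 336

The 80% critical value is z* = 1.282.
p*(1−p*) = 0.2500.
Required n before rounding: 1.643524 × 0.2500 / 0.035² = 335.413.
Rounding up, n = 336.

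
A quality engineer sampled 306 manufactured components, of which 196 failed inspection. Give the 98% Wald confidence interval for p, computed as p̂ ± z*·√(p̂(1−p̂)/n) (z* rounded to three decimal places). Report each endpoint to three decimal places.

(0.577, 0.704)

With x = 196 successes in n = 306, p̂ = 0.64052.
Standard error of p̂: √(0.230253/306) = √0.000752462 = 0.027431.
The 98% critical value is z* = 2.326.
Margin = 2.326·0.027431 = 0.06380.
CI: 0.64052 ± 0.06380 = (0.577, 0.704).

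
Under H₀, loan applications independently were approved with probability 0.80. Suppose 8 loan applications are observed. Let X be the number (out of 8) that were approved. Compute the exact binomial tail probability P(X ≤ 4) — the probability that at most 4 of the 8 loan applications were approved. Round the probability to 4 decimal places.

P = 0.0563

X ~ Binomial(n=8, p=0.80).
P(X ≤ 4) = Σ_{j=0}^{4} C(8,j)·0.80^j·0.20^{8−j}.
= 0.000003 + 0.000082 + 0.001147 + 0.009175 + 0.045875 = 0.0563.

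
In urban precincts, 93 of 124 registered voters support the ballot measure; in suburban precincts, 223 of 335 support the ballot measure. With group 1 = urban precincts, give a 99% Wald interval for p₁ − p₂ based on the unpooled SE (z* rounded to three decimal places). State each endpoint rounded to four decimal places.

p̂₁ = 0.75000, p̂₂ = 0.66567, so the observed difference is 0.08433.
SE = √(0.001512097 + 0.000664337) = √0.002176434 = 0.046652.
z* = 2.576 at the 99% level. Margin of error = 0.12018.
Interval: 0.08433 ± 0.12018 → (-0.0358, 0.2045).

(-0.0358, 0.2045)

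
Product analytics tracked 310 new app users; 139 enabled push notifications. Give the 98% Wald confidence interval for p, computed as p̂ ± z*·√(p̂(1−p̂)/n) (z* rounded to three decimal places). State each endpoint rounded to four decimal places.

(0.3827, 0.5141)

The sample proportion is 139/310 = 0.44839.
SE(p̂) = √(0.44839·0.55161/310) = 0.028246.
z* = 2.326 at the 98% level.
Margin = 2.326·0.028246 = 0.06570.
CI: 0.44839 ± 0.06570 = (0.3827, 0.5141).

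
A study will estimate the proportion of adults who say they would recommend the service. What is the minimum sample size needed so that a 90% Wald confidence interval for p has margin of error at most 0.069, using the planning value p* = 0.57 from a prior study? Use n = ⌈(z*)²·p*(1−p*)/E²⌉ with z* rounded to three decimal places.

n = 140

For 90% confidence, z* = 1.645.
p*(1−p*) = 0.2451.
Required n before rounding: 2.706025 × 0.2451 / 0.069² = 139.308.
⌈139.308⌉ = 140.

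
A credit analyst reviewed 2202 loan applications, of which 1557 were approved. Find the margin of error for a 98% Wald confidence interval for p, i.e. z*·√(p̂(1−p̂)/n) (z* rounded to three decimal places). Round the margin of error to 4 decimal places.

The sample proportion is 1557/2202 = 0.70708.
SE(p̂) = √(0.70708·0.29292/2202) = 0.009698.
For 98% confidence, z* = 2.326.
Margin of error = z*·SE = 2.326 × 0.009698 = 0.0226.

ME = 0.0226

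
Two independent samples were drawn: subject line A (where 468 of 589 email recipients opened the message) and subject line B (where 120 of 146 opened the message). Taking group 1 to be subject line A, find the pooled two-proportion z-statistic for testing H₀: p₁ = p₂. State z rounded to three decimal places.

z = -0.740

Sample proportions: p̂₁ = 468/589 = 0.79457 and p̂₂ = 120/146 = 0.82192.
Pooling: p̂ = 588/735 = 0.80000.
Pooled SE = √[0.1600000·0.00854711] ≈ 0.036980.
z = -0.02735/0.036980 = -0.740.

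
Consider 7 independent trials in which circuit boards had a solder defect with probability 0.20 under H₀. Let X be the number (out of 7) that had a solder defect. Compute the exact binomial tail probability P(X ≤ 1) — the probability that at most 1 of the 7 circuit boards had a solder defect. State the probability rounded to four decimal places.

P = 0.5767

X is binomial with n = 7 and p = 0.20.
P(X ≤ 1) = C(7,0)·0.20^0·0.80^7 + C(7,1)·0.20^1·0.80^6.
= 0.209715 + 0.367002 = 0.5767.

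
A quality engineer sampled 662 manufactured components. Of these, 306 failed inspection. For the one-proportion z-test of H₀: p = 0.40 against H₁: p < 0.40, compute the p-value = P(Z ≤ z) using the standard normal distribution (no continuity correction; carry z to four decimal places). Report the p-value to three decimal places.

p̂ = 306/662 = 0.46224.
Null standard error: √(0.40·0.60/662) = √0.000362538 = 0.019040.
z = (p̂ − p₀)/SE = (306/662 − 0.40)/0.019040 ≈ 3.2686.
p-value = P(Z ≤ z) with z = 3.2686 → 0.999.

p-value = 0.999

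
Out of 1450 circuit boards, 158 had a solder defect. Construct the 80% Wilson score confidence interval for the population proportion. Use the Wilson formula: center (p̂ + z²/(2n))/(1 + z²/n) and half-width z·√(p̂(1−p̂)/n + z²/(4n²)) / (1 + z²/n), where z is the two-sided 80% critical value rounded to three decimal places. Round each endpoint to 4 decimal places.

(0.0989, 0.1199)

Here p̂ = 158/1450 = 0.10897 and z = 1.282 (z² = 1.643524).
Denominator 1 + z²/n = 1 + 1.643524/1450 = 1.001133.
Center = (0.10897 + 0.000567)/1.001133 = 0.10941.
Radicand: p̂(1−p̂)/n + z²/(4n²) = 0.000066960 + 0.000000195 = 0.000067155.
Half-width = z·√(radicand)/denom = 1.282·0.008195/1.001133 = 0.01049.
Interval: 0.10941 ± 0.01049 → (0.0989, 0.1199).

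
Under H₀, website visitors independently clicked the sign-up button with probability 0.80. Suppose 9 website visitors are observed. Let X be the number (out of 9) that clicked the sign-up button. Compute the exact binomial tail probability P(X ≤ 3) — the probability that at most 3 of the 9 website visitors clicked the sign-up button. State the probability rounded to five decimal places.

P = 0.00307

X ~ Binomial(n=9, p=0.80).
P(X ≤ 3) = C(9,0)·0.80^0·0.20^9 + C(9,1)·0.80^1·0.20^8 + C(9,2)·0.80^2·0.20^7 + C(9,3)·0.80^3·0.20^6.
= 0.000001 + 0.000018 + 0.000295 + 0.002753 = 0.00307.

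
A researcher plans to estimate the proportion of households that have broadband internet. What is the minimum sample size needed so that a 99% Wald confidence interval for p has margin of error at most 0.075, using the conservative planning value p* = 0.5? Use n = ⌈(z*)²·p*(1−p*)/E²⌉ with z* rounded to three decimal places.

n = 295

For 99% confidence, z* = 2.576.
p*(1−p*) = 0.50·0.50 = 0.2500.
Required n before rounding: 6.635776 × 0.2500 / 0.075² = 294.923.
⌈294.923⌉ = 295.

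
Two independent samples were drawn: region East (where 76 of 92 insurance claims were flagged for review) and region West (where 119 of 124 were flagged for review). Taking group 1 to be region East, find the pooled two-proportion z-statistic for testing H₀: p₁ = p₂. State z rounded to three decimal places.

p̂₁ = 76/92 = 0.82609, p̂₂ = 119/124 = 0.95968.
Pooled p̂ = (76+119)/(92+124) = 195/216 = 0.90278.
Pooled SE = √[0.0877701·0.01893408] ≈ 0.040766.
z = -0.13359/0.040766 = -3.277.

z = -3.277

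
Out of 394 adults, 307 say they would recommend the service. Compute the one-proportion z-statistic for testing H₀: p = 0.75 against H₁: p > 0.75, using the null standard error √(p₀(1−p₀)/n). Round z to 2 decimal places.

z = 1.34

With x = 307 successes in n = 394, p̂ = 0.77919.
Under H₀, SE = √(p₀(1−p₀)/n) = √(0.75·0.25/394) = √0.000475888 = 0.021815.
z = (p̂ − p₀)/SE = (0.77919 − 0.75)/0.021815 = 1.34.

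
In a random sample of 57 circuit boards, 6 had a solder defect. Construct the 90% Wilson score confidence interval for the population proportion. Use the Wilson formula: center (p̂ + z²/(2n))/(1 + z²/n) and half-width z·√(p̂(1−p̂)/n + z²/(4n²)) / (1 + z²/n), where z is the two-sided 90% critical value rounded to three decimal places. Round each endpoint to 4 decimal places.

p̂ = 6/57 = 0.10526; z = 1.645, so z² = 2.706025.
Denominator 1 + z²/n = 1 + 2.706025/57 = 1.047474.
Adjusted center: (0.10526 + z²/(2n))/1.047474 = 0.12315.
Radicand: p̂(1−p̂)/n + z²/(4n²) = 0.001652330 + 0.000208220 = 0.001860550.
Half-width = 1.645·√0.001860550/1.047474 = 0.06774.
Interval: 0.12315 ± 0.06774 → (0.0554, 0.1909).

(0.0554, 0.1909)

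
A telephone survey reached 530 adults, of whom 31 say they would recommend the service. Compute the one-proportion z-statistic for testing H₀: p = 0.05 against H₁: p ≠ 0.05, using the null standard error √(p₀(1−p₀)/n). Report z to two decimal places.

z = 0.90

With x = 31 successes in n = 530, p̂ = 0.05849.
SE₀ = √(0.05·0.95/530) = 0.009467.
z = (0.05849 − 0.05)/0.009467 = 0.00849/0.009467 = 0.90.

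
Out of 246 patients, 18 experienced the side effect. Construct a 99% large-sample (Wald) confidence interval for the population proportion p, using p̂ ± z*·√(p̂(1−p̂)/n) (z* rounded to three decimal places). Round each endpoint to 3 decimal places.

With x = 18 successes in n = 246, p̂ = 0.07317.
SE = √(p̂(1−p̂)/n) = √(0.067817/246) = 0.016604.
For 99% confidence, z* = 2.576.
Margin of error: 2.576 × 0.016604 = 0.04277.
So the interval runs from 0.030 to 0.116.

(0.030, 0.116)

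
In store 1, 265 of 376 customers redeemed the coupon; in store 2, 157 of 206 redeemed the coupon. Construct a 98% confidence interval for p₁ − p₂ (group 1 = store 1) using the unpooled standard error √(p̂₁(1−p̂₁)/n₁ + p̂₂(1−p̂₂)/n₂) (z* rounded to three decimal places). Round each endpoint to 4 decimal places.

p̂₁ = 265/376 = 0.70479, p̂₂ = 157/206 = 0.76214; p̂₁ − p̂₂ = -0.05735.
SE = √(0.000553357 + 0.000880023) = √0.001433380 = 0.037860.
The 98% critical value is z* = 2.326. Margin = 2.326·0.037860 = 0.08806.
Interval: -0.05735 ± 0.08806 → (-0.1454, 0.0307).

(-0.1454, 0.0307)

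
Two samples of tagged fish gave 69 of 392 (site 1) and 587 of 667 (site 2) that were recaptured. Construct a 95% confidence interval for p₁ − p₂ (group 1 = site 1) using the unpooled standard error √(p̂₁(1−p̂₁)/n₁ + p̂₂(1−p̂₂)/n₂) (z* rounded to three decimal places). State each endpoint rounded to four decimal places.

(-0.7491, -0.6590)

p̂₁ = 0.17602, p̂₂ = 0.88006, so the observed difference is -0.70404.
Unpooled SE = √(p̂₁(1−p̂₁)/n₁ + p̂₂(1−p̂₂)/n₂) = √(0.000369993 + 0.000158253) = 0.022984.
The 95% critical value is z* = 1.960. Margin = 1.960·0.022984 = 0.04505.
Interval: -0.70404 ± 0.04505 → (-0.7491, -0.6590).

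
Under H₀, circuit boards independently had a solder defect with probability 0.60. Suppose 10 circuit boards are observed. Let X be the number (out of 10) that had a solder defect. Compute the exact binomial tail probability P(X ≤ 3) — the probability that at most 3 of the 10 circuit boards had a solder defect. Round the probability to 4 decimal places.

X is binomial with n = 10 and p = 0.60.
P(X ≤ 3) = C(10,0)·0.60^0·0.40^10 + C(10,1)·0.60^1·0.40^9 + C(10,2)·0.60^2·0.40^8 + C(10,3)·0.60^3·0.40^7.
= 0.000105 + 0.001573 + 0.010617 + 0.042467 = 0.0548.

P = 0.0548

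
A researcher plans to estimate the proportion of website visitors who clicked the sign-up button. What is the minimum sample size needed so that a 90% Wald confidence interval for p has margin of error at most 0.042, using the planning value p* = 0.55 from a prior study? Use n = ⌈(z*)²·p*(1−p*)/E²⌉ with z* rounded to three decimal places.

n = 380

z* = 1.645 at the 90% level.
p*(1−p*) = 0.55·0.45 = 0.2475.
Required n before rounding: 2.706025 × 0.2475 / 0.042² = 379.672.
Rounding up, n = 380.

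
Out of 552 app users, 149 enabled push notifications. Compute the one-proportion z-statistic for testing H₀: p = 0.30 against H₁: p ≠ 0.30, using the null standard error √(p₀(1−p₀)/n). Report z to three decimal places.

The sample proportion is 149/552 = 0.26993.
Null standard error: √(0.30·0.70/552) = √0.000380435 = 0.019505.
z = (p̂ − p₀)/SE = (0.26993 − 0.30)/0.019505 = -1.542.

z = -1.542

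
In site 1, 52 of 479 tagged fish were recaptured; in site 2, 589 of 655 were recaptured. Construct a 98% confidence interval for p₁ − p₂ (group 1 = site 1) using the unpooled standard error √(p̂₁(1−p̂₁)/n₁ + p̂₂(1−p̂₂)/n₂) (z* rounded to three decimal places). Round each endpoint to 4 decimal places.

(-0.8336, -0.7478)

p̂₁ = 0.10856, p̂₂ = 0.89924, so the observed difference is -0.79068.
SE = √(0.000202034 + 0.000138336) = √0.000340370 = 0.018449.
z* = 2.326 at the 98% level. Margin of error = 0.04291.
Interval: -0.79068 ± 0.04291 → (-0.8336, -0.7478).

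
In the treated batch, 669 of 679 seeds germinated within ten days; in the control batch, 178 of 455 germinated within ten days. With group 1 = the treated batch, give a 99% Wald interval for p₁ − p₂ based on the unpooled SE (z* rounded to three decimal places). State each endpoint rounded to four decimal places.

p̂₁ = 0.98527, p̂₂ = 0.39121, so the observed difference is 0.59406.
SE = √(0.000021371 + 0.000523438) = √0.000544809 = 0.023341.
For 99% confidence, z* = 2.576. Margin = 2.576·0.023341 = 0.06013.
Interval: 0.59406 ± 0.06013 → (0.5339, 0.6542).

(0.5339, 0.6542)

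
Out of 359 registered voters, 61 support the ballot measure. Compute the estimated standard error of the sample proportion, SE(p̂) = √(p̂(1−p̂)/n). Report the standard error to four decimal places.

SE = 0.0198

With x = 61 successes in n = 359, p̂ = 0.16992.
p̂(1−p̂) = 0.16992·0.83008 = 0.141047.
Dividing by n and taking the root: √0.000392889 = 0.0198.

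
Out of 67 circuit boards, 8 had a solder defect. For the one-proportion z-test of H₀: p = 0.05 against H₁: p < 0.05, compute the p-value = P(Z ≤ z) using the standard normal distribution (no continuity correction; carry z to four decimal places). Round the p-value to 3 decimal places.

With x = 8 successes in n = 67, p̂ = 0.11940.
Under H₀, SE = √(p₀(1−p₀)/n) = √(0.05·0.95/67) = √0.000708955 = 0.026626.
Test statistic (full precision, shown to 4 dp): z = (8/67 − 0.05)/SE₀ ≈ 2.6066.
From the standard normal, P(Z ≤ z) = 0.995.

p-value = 0.995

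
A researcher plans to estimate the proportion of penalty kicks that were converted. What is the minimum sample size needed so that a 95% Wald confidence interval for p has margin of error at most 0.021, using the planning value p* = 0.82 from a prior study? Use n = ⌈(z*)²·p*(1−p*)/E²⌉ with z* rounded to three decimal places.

z* = 1.960 at the 95% level.
p*(1−p*) = 0.1476.
(z*)²·p*(1−p*)/E² = 3.841600·0.1476/0.000441 = 1285.760.
⌈1285.760⌉ = 1286.

n = 1286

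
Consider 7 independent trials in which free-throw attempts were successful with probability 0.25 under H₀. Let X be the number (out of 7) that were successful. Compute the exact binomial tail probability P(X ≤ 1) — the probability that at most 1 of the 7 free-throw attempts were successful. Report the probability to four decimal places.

X ~ Binomial(n=7, p=0.25).
P(X ≤ 1) = C(7,0)·0.25^0·0.75^7 + C(7,1)·0.25^1·0.75^6.
= 0.133484 + 0.311462 = 0.4449.

P = 0.4449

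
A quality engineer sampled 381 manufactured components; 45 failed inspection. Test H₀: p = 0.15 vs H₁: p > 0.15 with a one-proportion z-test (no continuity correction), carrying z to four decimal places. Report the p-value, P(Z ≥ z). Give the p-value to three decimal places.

p̂ = 45/381 = 0.11811.
SE₀ = √(0.15·0.85/381) = 0.018293.
Test statistic (full precision, shown to 4 dp): z = (45/381 − 0.15)/SE₀ ≈ -1.7432.
p-value = P(Z ≥ z) with z = -1.7432 → 0.959.

p-value = 0.959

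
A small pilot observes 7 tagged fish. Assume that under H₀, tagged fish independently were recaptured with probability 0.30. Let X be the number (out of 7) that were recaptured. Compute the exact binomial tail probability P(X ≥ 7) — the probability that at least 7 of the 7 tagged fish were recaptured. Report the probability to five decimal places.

P = 0.00022

X ~ Binomial(n=7, p=0.30).
P(X ≥ 7) = C(7,7)·0.30^7·0.70^0.
= 0.000219 = 0.00022.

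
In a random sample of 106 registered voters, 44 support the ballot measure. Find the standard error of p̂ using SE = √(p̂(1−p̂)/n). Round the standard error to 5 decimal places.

Sample proportion p̂ = 44/106 = 0.41509.
p̂(1−p̂) = 0.41509·0.58491 = 0.242790.
SE = √(0.242790/106) = 0.04786.

SE = 0.04786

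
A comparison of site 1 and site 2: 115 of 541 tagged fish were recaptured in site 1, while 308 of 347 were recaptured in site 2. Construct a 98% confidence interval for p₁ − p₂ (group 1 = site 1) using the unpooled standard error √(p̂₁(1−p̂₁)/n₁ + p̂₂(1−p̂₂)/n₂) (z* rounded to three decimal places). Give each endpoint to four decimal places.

p̂₁ = 0.21257, p̂₂ = 0.88761, so the observed difference is -0.67504.
Unpooled SE = √(p̂₁(1−p̂₁)/n₁ + p̂₂(1−p̂₂)/n₂) = √(0.000309397 + 0.000287493) = 0.024431.
For 98% confidence, z* = 2.326. Margin = 2.326·0.024431 = 0.05683.
Interval: -0.67504 ± 0.05683 → (-0.7319, -0.6182).

(-0.7319, -0.6182)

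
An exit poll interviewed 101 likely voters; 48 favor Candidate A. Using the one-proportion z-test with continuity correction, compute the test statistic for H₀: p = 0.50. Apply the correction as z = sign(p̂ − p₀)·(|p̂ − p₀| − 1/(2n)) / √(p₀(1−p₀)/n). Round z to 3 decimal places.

z = -0.398

p̂ = 48/101 = 0.47525. p̂ − p₀ = -0.024752.
Continuity correction 1/(2n) = 1/202 = 0.004950.
Corrected numerator: |-0.024752| − 0.004950 = 0.019802.
Under H₀, SE = √(p₀(1−p₀)/n) = √(0.50·0.50/101) = √0.002475248 = 0.049752.
z = (−)0.019802/0.049752 = -0.398.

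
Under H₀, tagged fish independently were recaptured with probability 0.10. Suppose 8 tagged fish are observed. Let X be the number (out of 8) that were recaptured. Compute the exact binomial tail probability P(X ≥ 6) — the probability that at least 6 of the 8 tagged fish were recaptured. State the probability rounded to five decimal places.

X is binomial with n = 8 and p = 0.10.
P(X ≥ 6) = C(8,6)·0.10^6·0.90^2 + C(8,7)·0.10^7·0.90^1 + C(8,8)·0.10^8·0.90^0.
= 0.000023 + 0.000001 + 0.000000 = 0.00002.

P = 0.00002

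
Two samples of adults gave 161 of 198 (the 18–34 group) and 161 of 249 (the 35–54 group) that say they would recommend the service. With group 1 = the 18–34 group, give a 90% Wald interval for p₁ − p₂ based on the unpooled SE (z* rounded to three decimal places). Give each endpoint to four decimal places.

p̂₁ = 0.81313, p̂₂ = 0.64659, so the observed difference is 0.16654.
Unpooled SE = √(p̂₁(1−p̂₁)/n₁ + p̂₂(1−p̂₂)/n₂) = √(0.000767418 + 0.000917721) = 0.041050.
The 90% critical value is z* = 1.645. Margin = 1.645·0.041050 = 0.06753.
So the interval runs from 0.0990 to 0.2341.

(0.0990, 0.2341)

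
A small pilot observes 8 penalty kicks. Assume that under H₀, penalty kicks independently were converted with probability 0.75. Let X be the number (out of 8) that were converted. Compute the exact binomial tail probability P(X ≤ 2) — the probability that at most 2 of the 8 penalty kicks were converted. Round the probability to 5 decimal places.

X is binomial with n = 8 and p = 0.75.
P(X ≤ 2) = C(8,0)·0.75^0·0.25^8 + C(8,1)·0.75^1·0.25^7 + C(8,2)·0.75^2·0.25^6.
= 0.000015 + 0.000366 + 0.003845 = 0.00423.

P = 0.00423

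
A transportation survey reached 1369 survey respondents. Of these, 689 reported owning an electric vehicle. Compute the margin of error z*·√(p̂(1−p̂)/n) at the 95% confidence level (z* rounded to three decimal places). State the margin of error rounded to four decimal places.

Sample proportion p̂ = 689/1369 = 0.50329.
SE(p̂) = √(0.50329·0.49671/1369) = 0.013513.
The 95% critical value is z* = 1.960.
Margin of error = z*·SE = 1.960 × 0.013513 = 0.0265.

ME = 0.0265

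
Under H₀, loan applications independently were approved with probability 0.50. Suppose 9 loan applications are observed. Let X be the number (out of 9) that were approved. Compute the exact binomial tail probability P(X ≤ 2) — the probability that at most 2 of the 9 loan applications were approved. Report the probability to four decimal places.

X ~ Binomial(n=9, p=0.50).
P(X ≤ 2) = C(9,0)·0.50^0·0.50^9 + C(9,1)·0.50^1·0.50^8 + C(9,2)·0.50^2·0.50^7.
= 0.001953 + 0.017578 + 0.070312 = 0.0898.

P = 0.0898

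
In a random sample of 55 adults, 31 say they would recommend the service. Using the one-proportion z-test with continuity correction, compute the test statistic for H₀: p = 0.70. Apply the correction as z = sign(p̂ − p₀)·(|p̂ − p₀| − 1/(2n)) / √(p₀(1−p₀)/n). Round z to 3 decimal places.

z = -2.060

The sample proportion is 31/55 = 0.56364. p̂ − p₀ = -0.136364.
1/(2n) = 0.009091.
Corrected numerator: |-0.136364| − 0.009091 = 0.127273.
SE₀ = √(0.70·0.30/55) = 0.061791.
z = (−)0.127273/0.061791 = -2.060.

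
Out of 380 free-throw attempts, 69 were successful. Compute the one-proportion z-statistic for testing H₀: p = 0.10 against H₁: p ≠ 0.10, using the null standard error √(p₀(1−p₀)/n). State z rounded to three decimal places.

With x = 69 successes in n = 380, p̂ = 0.18158.
SE₀ = √(0.10·0.90/380) = 0.015390.
Test statistic: z = 0.08158/0.015390 = 5.301.

z = 5.301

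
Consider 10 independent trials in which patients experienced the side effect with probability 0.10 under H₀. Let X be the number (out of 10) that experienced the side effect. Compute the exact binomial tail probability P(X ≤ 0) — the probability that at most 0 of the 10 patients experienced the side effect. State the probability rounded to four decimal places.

P = 0.3487

X ~ Binomial(n=10, p=0.10).
P(X ≤ 0) = C(10,0)·0.10^0·0.90^10.
= 0.348678 = 0.3487.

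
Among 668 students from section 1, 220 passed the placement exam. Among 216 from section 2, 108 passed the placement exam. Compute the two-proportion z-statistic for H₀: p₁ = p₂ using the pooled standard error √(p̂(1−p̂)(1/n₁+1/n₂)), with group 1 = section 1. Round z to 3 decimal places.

p̂₁ = 220/668 = 0.32934, p̂₂ = 108/216 = 0.50000.
Pooling: p̂ = 328/884 = 0.37104.
SE = √[p̂(1−p̂)(1/n₁+1/n₂)] = √[0.37104·0.62896·(1/668+1/216)] ≈ 0.037812.
z = (p̂₁ − p̂₂)/SE = (0.32934 − 0.50000)/0.037812 = -0.17066/0.037812 = -4.513.

z = -4.513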